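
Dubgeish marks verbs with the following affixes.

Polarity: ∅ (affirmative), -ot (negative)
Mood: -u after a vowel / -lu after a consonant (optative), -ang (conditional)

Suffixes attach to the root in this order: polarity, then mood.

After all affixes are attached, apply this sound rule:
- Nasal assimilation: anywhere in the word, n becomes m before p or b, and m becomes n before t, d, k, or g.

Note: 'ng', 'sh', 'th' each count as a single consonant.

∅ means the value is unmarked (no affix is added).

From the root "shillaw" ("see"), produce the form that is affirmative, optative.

polarity = affirmative: zero marking, form stays shillaw.
Attach mood optative -lu (after consonant 'w') → shillawlu.
Nasal assimilation: no change.

shillawlu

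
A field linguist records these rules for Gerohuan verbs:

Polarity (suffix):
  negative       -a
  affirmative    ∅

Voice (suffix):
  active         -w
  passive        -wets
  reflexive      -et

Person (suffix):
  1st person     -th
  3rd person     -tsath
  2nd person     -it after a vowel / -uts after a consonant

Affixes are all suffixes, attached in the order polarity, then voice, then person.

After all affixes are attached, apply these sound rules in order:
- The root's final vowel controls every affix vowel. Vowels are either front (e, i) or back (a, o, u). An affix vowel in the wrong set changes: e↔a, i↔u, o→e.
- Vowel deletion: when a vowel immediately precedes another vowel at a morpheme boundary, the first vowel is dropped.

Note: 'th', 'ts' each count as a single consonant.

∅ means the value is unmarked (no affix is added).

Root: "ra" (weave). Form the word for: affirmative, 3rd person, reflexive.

polarity = affirmative: zero marking, form stays ra.
Attach voice reflexive -et → raet.
Attach person 3rd person -tsath → raettsath.
Apply vowel harmony: raettsath → raattsath.
Apply vowel deletion: raattsath → rattsath.

rattsath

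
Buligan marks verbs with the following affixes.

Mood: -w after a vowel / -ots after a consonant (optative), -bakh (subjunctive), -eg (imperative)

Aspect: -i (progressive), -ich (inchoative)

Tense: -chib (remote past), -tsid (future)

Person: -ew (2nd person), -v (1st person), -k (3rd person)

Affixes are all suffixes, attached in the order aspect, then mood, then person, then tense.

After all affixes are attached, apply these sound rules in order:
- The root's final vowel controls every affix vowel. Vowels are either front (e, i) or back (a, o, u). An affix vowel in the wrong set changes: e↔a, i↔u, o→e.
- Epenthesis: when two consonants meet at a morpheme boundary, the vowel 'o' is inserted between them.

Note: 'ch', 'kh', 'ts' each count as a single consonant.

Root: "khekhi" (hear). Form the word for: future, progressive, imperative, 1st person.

Attach aspect progressive -i → khekhii.
Attach mood imperative -eg → khekhiieg.
Attach person 1st person -v → khekhiiegv.
Attach tense future -tsid → khekhiiegvtsid.
Vowel harmony: no change.
Apply epenthesis: khekhiiegvtsid → khekhiiegovotsid.

khekhiiegovotsid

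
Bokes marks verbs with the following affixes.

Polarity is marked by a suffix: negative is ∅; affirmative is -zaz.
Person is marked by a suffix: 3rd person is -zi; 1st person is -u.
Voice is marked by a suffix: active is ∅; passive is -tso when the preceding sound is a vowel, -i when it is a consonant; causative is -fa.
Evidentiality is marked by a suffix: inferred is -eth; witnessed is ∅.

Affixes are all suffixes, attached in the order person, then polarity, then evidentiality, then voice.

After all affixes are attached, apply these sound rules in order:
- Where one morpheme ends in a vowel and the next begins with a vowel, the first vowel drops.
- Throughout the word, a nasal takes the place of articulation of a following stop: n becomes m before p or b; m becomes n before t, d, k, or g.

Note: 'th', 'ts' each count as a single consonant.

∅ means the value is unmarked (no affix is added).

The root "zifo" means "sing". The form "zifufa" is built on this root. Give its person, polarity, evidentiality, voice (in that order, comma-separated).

1st person, negative, witnessed, causative

Segment: zifo-u-fa.
person: -u → 1st person.
polarity: ∅ → negative.
evidentiality: ∅ → witnessed.
voice: -fa → causative.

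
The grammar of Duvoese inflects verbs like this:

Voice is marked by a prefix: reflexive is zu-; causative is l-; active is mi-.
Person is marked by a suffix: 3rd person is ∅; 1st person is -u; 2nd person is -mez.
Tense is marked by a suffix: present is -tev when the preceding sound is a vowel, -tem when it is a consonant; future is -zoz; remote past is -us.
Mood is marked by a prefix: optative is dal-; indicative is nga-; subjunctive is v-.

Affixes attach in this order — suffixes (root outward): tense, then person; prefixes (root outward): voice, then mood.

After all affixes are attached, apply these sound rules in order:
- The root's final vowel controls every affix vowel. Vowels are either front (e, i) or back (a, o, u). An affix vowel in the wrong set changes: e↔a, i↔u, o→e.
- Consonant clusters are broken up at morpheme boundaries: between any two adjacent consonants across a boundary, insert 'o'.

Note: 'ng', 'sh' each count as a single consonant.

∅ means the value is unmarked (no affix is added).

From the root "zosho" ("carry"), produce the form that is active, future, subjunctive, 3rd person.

Attach voice active mi- → mizosho.
Attach tense future -zoz → mizoshozoz.
person = 3rd person: zero marking, form stays mizoshozoz.
Attach mood subjunctive v- → vmizoshozoz.
Apply vowel harmony: vmizoshozoz → vmuzoshozoz.
Apply epenthesis: vmuzoshozoz → vomuzoshozoz.

vomuzoshozoz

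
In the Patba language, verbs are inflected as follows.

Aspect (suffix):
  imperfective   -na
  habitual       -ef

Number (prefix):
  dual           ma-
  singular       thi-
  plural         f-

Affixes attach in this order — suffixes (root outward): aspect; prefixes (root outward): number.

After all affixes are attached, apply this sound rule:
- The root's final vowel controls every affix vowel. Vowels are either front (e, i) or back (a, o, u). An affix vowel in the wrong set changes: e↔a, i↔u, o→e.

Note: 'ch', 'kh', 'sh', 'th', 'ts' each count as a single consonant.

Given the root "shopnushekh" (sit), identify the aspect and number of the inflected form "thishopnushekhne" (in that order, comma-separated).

Segment: thi-shopnushekh-na.
aspect: -na → imperfective.
number: thi- → singular.

imperfective, singular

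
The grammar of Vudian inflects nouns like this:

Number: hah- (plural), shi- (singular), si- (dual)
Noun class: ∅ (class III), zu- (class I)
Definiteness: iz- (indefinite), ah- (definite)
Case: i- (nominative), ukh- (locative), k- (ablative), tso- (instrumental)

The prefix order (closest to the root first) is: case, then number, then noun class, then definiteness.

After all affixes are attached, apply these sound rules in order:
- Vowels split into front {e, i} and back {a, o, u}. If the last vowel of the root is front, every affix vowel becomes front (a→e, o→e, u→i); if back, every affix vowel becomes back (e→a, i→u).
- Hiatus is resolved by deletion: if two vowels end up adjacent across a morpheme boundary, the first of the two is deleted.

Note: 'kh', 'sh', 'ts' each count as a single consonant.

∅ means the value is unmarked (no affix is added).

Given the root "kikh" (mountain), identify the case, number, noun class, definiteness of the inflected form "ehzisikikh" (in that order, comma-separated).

nominative, dual, class I, definite

Segment: ah-zu-si-i-kikh.
case: i- → nominative.
number: si- → dual.
noun class: zu- → class I.
definiteness: ah- → definite.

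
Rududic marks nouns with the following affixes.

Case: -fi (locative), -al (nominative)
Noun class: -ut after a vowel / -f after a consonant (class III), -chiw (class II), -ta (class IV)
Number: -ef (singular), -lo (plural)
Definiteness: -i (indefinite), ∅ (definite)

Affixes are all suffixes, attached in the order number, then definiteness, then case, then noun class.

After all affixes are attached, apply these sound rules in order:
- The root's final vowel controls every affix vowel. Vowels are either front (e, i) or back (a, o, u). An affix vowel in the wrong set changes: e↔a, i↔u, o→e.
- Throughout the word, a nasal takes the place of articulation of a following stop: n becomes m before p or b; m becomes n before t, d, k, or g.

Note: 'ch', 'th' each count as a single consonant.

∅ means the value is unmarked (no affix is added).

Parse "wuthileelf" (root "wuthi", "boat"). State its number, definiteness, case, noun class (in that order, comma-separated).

Segment: wuthi-lo-al-f.
number: -lo → plural.
definiteness: ∅ → definite.
case: -al → nominative.
noun class: -ut/f → class III.

plural, definite, nominative, class III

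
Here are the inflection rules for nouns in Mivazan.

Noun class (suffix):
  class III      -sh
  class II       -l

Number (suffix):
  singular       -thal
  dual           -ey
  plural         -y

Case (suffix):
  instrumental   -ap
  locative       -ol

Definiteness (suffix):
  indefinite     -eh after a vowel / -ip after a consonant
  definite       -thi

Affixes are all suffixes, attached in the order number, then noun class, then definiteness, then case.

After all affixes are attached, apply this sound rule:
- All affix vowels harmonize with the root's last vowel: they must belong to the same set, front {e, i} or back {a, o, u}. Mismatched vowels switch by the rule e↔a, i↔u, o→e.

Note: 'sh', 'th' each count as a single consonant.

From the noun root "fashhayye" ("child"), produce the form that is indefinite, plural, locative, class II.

fashhayyeylipel

Attach number plural -y → fashhayyey.
Attach noun class class II -l → fashhayyeyl.
Attach definiteness indefinite -ip (after consonant 'l') → fashhayyeylip.
Attach case locative -ol → fashhayyeylipol.
Apply vowel harmony: fashhayyeylipol → fashhayyeylipel.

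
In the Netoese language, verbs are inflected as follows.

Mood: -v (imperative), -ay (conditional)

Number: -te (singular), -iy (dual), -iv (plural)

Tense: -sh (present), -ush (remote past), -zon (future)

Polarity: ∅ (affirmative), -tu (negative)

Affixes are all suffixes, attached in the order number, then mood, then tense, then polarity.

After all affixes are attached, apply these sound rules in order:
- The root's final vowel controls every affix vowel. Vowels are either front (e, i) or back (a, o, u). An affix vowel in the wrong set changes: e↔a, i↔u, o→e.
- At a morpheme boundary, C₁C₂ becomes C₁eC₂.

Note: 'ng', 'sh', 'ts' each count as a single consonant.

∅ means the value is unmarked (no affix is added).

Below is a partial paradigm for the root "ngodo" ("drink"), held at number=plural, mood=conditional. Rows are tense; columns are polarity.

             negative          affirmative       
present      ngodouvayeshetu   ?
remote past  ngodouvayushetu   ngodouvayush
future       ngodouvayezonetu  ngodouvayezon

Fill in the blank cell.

Attach number plural -iv → ngodoiv.
Attach mood conditional -ay → ngodoivay.
Attach tense present -sh → ngodoivaysh.
polarity = affirmative: zero marking, form stays ngodoivaysh.
Apply vowel harmony: ngodoivaysh → ngodouvaysh.
Apply epenthesis: ngodouvaysh → ngodouvayesh.

ngodouvayesh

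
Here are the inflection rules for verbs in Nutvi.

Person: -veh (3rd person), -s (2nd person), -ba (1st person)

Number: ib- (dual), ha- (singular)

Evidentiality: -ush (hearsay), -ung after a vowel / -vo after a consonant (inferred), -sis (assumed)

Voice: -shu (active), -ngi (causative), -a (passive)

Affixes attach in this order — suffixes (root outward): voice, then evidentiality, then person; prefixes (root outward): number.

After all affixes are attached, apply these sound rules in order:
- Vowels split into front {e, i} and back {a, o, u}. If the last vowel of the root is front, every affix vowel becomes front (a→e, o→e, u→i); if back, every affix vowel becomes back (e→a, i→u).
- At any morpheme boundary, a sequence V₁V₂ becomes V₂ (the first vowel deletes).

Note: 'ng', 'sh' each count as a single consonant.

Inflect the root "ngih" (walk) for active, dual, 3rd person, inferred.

Attach voice active -shu → ngihshu.
Attach evidentiality inferred -ung (after vowel 'u') → ngihshuung.
Attach number dual ib- → ibngihshuung.
Attach person 3rd person -veh → ibngihshuungveh.
Apply vowel harmony: ibngihshuungveh → ibngihshiingveh.
Apply vowel deletion: ibngihshiingveh → ibngihshingveh.

ibngihshingveh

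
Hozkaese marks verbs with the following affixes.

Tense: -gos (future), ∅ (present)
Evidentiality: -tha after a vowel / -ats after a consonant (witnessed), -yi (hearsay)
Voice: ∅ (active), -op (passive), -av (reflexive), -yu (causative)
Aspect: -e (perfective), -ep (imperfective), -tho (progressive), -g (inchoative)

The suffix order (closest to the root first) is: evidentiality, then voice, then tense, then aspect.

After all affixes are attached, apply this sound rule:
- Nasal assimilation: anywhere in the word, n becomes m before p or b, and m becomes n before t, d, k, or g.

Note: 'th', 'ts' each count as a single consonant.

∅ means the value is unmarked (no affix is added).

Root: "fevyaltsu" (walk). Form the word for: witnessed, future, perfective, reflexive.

fevyaltsuthaavgose

Attach evidentiality witnessed -tha (after vowel 'u') → fevyaltsutha.
Attach voice reflexive -av → fevyaltsuthaav.
Attach tense future -gos → fevyaltsuthaavgos.
Attach aspect perfective -e → fevyaltsuthaavgose.
Nasal assimilation: no change.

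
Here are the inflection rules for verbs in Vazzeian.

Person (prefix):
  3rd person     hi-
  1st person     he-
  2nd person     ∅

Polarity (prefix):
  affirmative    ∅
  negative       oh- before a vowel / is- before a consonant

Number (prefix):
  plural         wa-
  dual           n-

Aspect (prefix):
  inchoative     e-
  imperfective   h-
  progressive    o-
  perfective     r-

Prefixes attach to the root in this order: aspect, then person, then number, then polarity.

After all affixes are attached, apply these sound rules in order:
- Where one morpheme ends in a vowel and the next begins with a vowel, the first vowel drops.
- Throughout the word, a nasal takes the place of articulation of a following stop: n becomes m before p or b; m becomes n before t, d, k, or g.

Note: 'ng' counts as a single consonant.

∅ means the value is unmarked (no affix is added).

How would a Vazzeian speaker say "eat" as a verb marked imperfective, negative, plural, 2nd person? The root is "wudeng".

Attach aspect imperfective h- → hwudeng.
person = 2nd person: zero marking, form stays hwudeng.
Attach number plural wa- → wahwudeng.
Attach polarity negative is- (before consonant 'w') → iswahwudeng.
Vowel deletion: no change.
Nasal assimilation: no change.

iswahwudeng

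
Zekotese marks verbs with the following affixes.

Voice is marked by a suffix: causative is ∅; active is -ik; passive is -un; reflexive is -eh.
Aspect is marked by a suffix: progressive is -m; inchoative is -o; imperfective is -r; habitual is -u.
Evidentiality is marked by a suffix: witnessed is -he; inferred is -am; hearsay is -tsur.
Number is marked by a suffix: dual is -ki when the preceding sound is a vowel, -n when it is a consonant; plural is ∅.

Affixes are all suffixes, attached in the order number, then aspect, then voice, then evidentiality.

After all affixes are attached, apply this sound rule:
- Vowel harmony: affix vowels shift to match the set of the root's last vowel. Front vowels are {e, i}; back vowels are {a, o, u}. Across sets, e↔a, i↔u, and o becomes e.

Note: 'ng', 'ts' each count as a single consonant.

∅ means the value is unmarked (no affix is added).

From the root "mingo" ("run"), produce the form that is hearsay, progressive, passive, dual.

Attach number dual -ki (after vowel 'o') → mingoki.
Attach aspect progressive -m → mingokim.
Attach voice passive -un → mingokimun.
Attach evidentiality hearsay -tsur → mingokimuntsur.
Apply vowel harmony: mingokimuntsur → mingokumuntsur.

mingokumuntsur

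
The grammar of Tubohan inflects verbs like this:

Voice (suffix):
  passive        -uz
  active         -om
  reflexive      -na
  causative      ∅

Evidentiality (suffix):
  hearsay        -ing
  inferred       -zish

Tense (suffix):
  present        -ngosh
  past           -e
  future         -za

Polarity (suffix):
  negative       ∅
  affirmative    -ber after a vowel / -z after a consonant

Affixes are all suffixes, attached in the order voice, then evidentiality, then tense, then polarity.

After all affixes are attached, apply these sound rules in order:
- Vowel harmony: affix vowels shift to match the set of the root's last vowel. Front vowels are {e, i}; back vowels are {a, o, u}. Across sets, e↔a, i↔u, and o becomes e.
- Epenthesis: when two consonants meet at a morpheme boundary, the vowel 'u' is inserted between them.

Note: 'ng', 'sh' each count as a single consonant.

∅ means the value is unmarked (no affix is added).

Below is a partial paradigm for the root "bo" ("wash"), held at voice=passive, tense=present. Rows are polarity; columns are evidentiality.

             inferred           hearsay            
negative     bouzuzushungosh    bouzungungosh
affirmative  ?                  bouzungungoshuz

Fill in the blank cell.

bouzuzushungoshuz

Attach voice passive -uz → bouz.
Attach evidentiality inferred -zish → bouzzish.
Attach tense present -ngosh → bouzzishngosh.
Attach polarity affirmative -z (after consonant 'sh') → bouzzishngoshz.
Apply vowel harmony: bouzzishngoshz → bouzzushngoshz.
Apply epenthesis: bouzzushngoshz → bouzuzushungoshuz.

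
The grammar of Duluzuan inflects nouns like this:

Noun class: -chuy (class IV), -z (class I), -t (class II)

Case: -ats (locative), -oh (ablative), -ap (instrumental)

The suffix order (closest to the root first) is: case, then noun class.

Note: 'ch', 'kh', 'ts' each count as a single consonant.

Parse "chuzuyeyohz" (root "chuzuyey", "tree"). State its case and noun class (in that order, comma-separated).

ablative, class I

Segment: chuzuyey-oh-z.
case: -oh → ablative.
noun class: -z → class I.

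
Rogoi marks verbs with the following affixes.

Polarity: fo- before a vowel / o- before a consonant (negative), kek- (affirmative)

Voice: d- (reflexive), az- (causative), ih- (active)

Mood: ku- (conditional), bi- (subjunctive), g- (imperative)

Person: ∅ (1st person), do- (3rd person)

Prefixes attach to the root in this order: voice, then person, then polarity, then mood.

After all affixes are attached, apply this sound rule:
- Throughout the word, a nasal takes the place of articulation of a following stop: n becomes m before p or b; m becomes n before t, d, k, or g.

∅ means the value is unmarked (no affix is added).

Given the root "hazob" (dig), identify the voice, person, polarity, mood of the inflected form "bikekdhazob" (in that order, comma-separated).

reflexive, 1st person, affirmative, subjunctive

Segment: bi-kek-d-hazob.
voice: d- → reflexive.
person: ∅ → 1st person.
polarity: kek- → affirmative.
mood: bi- → subjunctive.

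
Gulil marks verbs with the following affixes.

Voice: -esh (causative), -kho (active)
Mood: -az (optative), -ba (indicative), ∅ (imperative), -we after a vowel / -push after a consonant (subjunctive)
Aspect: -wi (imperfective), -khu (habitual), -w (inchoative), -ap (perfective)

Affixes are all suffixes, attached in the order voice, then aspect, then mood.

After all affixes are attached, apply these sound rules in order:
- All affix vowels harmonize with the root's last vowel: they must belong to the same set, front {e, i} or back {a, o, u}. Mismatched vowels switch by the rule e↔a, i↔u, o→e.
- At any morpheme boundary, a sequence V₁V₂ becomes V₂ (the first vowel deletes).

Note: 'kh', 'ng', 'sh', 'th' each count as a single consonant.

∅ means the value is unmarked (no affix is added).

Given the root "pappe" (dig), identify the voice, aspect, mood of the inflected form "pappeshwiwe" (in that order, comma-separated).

Segment: pappe-esh-wi-we.
voice: -esh → causative.
aspect: -wi → imperfective.
mood: -we/push → subjunctive.

causative, imperfective, subjunctive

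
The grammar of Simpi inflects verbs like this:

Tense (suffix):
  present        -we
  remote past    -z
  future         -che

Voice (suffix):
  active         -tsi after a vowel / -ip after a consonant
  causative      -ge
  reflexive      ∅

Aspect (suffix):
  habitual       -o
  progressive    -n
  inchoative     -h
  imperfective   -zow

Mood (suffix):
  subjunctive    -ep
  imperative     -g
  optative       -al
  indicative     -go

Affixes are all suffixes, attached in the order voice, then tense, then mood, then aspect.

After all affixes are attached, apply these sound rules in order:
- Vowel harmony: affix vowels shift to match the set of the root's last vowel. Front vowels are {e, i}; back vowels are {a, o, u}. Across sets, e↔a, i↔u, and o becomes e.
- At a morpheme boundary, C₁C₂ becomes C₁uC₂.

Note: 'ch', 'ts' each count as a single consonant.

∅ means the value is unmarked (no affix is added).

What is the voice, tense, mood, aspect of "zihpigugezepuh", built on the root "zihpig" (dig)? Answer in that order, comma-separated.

causative, remote past, subjunctive, inchoative

Segment: zihpig-ge-z-ep-h.
voice: -ge → causative.
tense: -z → remote past.
mood: -ep → subjunctive.
aspect: -h → inchoative.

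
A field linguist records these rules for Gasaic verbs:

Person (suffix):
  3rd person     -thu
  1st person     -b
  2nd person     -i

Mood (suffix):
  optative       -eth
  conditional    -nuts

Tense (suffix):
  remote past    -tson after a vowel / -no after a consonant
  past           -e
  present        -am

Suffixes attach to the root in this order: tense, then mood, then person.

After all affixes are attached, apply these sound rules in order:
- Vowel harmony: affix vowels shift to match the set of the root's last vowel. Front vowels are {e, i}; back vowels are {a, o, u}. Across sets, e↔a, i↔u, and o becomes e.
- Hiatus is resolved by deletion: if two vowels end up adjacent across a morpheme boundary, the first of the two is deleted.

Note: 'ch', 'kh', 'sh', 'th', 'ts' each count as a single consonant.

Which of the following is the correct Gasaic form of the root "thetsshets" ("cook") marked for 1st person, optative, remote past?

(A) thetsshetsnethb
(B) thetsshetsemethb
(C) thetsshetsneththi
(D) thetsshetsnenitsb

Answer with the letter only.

A

Attach tense remote past -no (after consonant 'ts') → thetsshetsno.
Attach mood optative -eth → thetsshetsnoeth.
Attach person 1st person -b → thetsshetsnoethb.
Apply vowel harmony: thetsshetsnoethb → thetsshetsneethb.
Apply vowel deletion: thetsshetsneethb → thetsshetsnethb.
So the correct form is thetsshetsnethb, option (A).
(B) thetsshetsemethb is wrong: it uses present instead of remote past for tense.
(C) thetsshetsneththi is wrong: it uses 3rd person instead of 1st person for person.
(D) thetsshetsnenitsb is wrong: it uses conditional instead of optative for mood.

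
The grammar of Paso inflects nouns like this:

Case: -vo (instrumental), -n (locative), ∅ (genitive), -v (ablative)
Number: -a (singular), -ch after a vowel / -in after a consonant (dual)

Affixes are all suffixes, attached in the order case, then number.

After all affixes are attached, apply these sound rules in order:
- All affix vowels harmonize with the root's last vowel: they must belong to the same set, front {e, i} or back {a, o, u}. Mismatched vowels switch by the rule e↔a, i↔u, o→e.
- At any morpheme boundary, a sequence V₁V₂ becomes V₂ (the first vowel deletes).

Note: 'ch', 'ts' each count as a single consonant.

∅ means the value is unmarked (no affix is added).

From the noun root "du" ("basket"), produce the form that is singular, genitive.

case = genitive: zero marking, form stays du.
Attach number singular -a → dua.
Vowel harmony: no change.
Apply vowel deletion: dua → da.

da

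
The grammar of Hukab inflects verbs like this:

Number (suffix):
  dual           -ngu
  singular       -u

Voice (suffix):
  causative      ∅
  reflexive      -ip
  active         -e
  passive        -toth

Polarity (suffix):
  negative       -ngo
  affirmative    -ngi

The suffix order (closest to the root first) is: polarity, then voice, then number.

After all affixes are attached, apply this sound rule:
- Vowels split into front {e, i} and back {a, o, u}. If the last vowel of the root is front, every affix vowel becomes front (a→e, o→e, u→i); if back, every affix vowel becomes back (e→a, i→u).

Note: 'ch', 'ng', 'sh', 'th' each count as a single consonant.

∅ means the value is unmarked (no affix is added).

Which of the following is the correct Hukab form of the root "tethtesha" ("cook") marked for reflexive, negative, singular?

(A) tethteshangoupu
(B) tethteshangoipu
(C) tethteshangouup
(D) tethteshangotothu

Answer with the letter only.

Attach polarity negative -ngo → tethteshango.
Attach voice reflexive -ip → tethteshangoip.
Attach number singular -u → tethteshangoipu.
Apply vowel harmony: tethteshangoipu → tethteshangoupu.
So the correct form is tethteshangoupu, option (A).
(C) tethteshangouup is wrong: it has the affixes in the wrong order.
(B) tethteshangoipu is wrong: it fails to apply the sound rule(s).
(D) tethteshangotothu is wrong: it uses passive instead of reflexive for voice.

A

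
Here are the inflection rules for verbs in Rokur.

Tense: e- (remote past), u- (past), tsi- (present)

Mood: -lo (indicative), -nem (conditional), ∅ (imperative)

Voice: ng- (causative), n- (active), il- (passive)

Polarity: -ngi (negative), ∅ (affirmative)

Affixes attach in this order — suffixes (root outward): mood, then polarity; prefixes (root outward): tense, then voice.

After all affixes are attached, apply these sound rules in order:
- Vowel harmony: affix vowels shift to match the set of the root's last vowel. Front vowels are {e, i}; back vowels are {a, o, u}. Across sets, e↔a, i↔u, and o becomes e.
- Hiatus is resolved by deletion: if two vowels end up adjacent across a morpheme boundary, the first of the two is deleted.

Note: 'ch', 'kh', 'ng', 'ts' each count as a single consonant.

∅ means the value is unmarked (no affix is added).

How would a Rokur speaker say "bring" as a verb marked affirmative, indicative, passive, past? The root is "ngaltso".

ulungaltsolo

Attach mood indicative -lo → ngaltsolo.
polarity = affirmative: zero marking, form stays ngaltsolo.
Attach tense past u- → ungaltsolo.
Attach voice passive il- → ilungaltsolo.
Apply vowel harmony: ilungaltsolo → ulungaltsolo.
Vowel deletion: no change.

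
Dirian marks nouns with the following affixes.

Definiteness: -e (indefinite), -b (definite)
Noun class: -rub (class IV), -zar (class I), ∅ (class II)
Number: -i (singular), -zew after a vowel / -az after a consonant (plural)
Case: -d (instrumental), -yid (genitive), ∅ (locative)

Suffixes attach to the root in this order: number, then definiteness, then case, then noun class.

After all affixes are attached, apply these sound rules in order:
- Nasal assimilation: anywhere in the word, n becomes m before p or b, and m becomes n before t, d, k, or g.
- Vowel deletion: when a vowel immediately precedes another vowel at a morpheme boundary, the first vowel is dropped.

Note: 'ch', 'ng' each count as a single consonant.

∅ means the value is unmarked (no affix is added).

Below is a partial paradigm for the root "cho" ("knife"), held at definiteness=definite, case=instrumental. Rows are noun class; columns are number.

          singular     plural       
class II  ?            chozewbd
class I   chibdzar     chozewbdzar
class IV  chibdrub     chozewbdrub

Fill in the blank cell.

chibd

Attach number singular -i → choi.
Attach definiteness definite -b → choib.
Attach case instrumental -d → choibd.
noun class = class II: zero marking, form stays choibd.
Nasal assimilation: no change.
Apply vowel deletion: choibd → chibd.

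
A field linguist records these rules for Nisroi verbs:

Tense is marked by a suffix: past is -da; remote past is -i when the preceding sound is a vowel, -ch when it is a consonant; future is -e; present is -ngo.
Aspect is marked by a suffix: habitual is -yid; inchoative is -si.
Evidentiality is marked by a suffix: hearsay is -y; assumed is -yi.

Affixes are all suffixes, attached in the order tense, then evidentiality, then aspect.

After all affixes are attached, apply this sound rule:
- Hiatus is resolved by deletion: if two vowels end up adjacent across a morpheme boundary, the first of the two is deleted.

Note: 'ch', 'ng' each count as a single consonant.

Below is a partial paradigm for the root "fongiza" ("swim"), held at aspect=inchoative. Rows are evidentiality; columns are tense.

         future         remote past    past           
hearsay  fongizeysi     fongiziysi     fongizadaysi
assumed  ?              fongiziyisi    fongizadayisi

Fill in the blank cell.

fongizeyisi

Attach tense future -e → fongizae.
Attach evidentiality assumed -yi → fongizaeyi.
Attach aspect inchoative -si → fongizaeyisi.
Apply vowel deletion: fongizaeyisi → fongizeyisi.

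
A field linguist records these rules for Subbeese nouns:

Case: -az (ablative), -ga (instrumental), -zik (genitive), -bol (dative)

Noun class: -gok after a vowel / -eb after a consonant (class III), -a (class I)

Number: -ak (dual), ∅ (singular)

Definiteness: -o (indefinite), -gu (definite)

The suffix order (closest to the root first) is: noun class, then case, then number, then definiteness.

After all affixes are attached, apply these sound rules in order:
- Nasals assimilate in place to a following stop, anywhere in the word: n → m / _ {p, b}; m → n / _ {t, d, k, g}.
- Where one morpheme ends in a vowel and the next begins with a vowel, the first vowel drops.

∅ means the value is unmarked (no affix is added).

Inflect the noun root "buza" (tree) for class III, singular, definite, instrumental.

buzagokgagu

Attach noun class class III -gok (after vowel 'a') → buzagok.
Attach case instrumental -ga → buzagokga.
number = singular: zero marking, form stays buzagokga.
Attach definiteness definite -gu → buzagokgagu.
Nasal assimilation: no change.
Vowel deletion: no change.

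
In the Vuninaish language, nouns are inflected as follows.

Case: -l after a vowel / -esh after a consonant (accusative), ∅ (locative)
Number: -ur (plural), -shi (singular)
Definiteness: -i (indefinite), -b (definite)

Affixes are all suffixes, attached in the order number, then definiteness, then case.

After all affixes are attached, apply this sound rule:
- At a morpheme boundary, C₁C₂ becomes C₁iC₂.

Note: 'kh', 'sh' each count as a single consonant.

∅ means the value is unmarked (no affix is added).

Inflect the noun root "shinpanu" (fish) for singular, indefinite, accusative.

shinpanushiil

Attach number singular -shi → shinpanushi.
Attach definiteness indefinite -i → shinpanushii.
Attach case accusative -l (after vowel 'i') → shinpanushiil.
Epenthesis: no change.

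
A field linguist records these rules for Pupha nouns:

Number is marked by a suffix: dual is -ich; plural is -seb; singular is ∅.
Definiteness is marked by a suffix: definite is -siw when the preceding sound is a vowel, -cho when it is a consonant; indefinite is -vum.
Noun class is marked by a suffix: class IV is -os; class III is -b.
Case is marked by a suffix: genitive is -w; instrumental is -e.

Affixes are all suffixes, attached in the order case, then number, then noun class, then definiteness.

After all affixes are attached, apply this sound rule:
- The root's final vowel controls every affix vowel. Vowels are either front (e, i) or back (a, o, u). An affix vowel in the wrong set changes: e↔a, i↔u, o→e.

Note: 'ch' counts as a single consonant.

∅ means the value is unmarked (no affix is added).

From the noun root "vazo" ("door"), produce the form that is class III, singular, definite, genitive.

vazowbcho

Attach case genitive -w → vazow.
number = singular: zero marking, form stays vazow.
Attach noun class class III -b → vazowb.
Attach definiteness definite -cho (after consonant 'b') → vazowbcho.
Vowel harmony: no change.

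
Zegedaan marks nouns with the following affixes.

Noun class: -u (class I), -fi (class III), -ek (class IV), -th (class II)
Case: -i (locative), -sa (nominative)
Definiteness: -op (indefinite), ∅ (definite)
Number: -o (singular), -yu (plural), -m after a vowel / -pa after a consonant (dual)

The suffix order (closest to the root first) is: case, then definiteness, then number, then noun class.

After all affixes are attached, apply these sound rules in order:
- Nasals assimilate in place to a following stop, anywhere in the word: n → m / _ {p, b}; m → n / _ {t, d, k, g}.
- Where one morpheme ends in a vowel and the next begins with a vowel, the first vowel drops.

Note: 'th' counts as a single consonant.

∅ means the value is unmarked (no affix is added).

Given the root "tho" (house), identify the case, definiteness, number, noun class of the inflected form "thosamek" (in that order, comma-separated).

Segment: tho-sa-m-ek.
case: -sa → nominative.
definiteness: ∅ → definite.
number: -m/pa → dual.
noun class: -ek → class IV.

nominative, definite, dual, class IV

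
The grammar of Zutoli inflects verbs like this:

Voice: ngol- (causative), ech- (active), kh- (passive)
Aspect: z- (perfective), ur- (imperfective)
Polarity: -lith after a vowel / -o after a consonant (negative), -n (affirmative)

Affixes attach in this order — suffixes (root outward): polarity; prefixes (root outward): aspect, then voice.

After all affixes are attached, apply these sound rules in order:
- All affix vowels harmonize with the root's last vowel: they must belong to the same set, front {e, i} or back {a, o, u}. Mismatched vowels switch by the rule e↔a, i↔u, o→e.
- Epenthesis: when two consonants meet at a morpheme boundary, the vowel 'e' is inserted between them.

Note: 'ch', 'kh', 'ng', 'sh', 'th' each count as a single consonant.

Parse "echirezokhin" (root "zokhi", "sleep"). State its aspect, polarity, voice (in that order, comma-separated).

imperfective, affirmative, active

Segment: ech-ur-zokhi-n.
aspect: ur- → imperfective.
polarity: -n → affirmative.
voice: ech- → active.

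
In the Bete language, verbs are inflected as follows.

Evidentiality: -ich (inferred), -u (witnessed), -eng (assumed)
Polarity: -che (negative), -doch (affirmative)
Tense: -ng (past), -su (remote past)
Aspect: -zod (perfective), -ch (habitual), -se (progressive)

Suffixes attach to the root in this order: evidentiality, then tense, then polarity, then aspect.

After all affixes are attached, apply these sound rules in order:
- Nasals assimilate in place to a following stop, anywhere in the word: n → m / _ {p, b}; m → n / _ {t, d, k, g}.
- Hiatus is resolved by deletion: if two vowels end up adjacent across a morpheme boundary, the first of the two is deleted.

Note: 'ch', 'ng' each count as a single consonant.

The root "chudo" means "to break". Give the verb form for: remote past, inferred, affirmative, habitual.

Attach evidentiality inferred -ich → chudoich.
Attach tense remote past -su → chudoichsu.
Attach polarity affirmative -doch → chudoichsudoch.
Attach aspect habitual -ch → chudoichsudochch.
Nasal assimilation: no change.
Apply vowel deletion: chudoichsudochch → chudichsudochch.

chudichsudochch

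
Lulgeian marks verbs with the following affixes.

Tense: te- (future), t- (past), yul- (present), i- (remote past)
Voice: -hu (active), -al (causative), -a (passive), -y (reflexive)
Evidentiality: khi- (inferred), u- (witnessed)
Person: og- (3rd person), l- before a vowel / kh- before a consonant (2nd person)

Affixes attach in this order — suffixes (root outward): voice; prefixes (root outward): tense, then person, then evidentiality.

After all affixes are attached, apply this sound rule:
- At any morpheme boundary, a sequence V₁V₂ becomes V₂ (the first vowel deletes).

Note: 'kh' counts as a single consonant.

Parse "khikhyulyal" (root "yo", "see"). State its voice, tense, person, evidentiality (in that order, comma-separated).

causative, present, 2nd person, inferred

Segment: khi-kh-yul-yo-al.
voice: -al → causative.
tense: yul- → present.
person: l/kh- → 2nd person.
evidentiality: khi- → inferred.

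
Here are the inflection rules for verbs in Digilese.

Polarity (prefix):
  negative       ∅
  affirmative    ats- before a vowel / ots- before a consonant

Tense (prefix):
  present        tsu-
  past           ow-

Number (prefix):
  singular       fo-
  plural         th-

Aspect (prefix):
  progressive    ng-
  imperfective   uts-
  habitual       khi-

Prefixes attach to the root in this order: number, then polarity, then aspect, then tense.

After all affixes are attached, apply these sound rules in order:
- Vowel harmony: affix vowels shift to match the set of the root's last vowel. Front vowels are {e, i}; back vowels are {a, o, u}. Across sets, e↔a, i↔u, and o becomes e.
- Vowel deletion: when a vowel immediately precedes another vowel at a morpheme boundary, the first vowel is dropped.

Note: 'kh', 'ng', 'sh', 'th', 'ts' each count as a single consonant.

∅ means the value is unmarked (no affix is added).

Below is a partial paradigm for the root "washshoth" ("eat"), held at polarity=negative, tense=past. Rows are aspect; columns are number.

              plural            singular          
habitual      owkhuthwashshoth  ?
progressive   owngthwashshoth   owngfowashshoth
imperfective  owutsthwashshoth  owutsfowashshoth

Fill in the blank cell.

Attach number singular fo- → fowashshoth.
polarity = negative: zero marking, form stays fowashshoth.
Attach aspect habitual khi- → khifowashshoth.
Attach tense past ow- → owkhifowashshoth.
Apply vowel harmony: owkhifowashshoth → owkhufowashshoth.
Vowel deletion: no change.

owkhufowashshoth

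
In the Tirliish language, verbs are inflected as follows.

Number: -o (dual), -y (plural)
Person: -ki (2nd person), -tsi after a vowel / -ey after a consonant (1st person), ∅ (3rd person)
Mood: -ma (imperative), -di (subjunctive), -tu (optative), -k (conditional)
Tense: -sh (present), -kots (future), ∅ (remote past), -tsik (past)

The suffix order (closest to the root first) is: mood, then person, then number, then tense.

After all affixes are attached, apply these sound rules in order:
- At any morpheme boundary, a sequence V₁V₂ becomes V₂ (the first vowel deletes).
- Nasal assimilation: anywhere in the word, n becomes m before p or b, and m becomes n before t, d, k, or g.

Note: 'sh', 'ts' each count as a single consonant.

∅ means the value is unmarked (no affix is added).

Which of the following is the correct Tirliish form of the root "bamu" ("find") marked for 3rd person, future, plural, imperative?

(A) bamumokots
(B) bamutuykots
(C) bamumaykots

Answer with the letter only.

Attach mood imperative -ma → bamuma.
person = 3rd person: zero marking, form stays bamuma.
Attach number plural -y → bamumay.
Attach tense future -kots → bamumaykots.
Vowel deletion: no change.
Nasal assimilation: no change.
So the correct form is bamumaykots, option (C).
(A) bamumokots is wrong: it uses dual instead of plural for number.
(B) bamutuykots is wrong: it uses optative instead of imperative for mood.

C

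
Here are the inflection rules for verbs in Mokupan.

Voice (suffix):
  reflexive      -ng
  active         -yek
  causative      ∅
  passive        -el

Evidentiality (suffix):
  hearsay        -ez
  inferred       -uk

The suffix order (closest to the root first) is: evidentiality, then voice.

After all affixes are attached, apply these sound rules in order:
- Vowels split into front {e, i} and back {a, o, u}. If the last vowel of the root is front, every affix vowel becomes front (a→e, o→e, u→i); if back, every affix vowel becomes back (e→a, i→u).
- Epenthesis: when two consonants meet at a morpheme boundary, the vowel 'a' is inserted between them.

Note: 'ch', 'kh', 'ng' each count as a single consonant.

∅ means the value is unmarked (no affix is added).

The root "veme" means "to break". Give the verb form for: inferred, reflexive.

Attach evidentiality inferred -uk → vemeuk.
Attach voice reflexive -ng → vemeukng.
Apply vowel harmony: vemeukng → vemeikng.
Apply epenthesis: vemeikng → vemeikang.

vemeikang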